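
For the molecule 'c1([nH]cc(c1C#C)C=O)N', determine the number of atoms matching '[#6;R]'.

4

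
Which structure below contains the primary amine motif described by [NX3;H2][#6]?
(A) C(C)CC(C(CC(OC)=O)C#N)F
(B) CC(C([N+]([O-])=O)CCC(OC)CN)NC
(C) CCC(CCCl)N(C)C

[NX3;H2][#6] describes a trivalent nitrogen with two H attached to carbon (a primary amine).
(A) has a nitrile (-C#N) but the nitrogen is NX1 (triple-bonded), not NX3 with two H.
(B) contains a primary amino group (-NH2), which satisfies every atom and bond constraint.
(C) has a dimethylamino group (-N(CH3)2) but the nitrogen has H0, not H2.
So the answer is (B).

B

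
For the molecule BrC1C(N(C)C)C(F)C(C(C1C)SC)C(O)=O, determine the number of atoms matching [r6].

6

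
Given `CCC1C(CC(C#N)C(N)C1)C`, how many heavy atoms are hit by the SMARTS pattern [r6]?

6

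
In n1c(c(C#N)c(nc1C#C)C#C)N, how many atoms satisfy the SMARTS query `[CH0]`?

3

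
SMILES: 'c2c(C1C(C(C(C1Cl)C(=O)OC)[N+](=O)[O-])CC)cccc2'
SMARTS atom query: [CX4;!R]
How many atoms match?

The query [CX4;!R] means: aliphatic carbon with four total connections, not in a ring.
Check the 21 heavy atoms by environment: 5× C (X4, in 5-ring) → no; 1× N (charge +1, X3, acyclic) → no; 1× O (charge -1, X1, acyclic) → no; 2× O (X1, acyclic) → no; 1× Cl (X1, acyclic) → no; 3× C (X4, acyclic) → match; 6× c (aromatic, X3, in 6-ring) → no; 1× C (X3, acyclic) → no; 1× O (X2, acyclic) → no.
That gives 3 matching atoms.

3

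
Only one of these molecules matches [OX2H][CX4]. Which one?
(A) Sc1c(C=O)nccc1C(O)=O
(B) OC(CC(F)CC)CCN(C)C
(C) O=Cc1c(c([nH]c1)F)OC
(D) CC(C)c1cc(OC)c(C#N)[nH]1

B

[OX2H][CX4] describes a hydroxyl oxygen bound to an sp3 (X4) carbon (an aliphatic alcohol).
(A) has a carboxylic acid group (-C(=O)OH) but the -OH is on a CX3 carbonyl carbon, not a CX4 carbon.
(B) contains a hydroxyl group (-OH), which satisfies every atom and bond constraint.
(C) has a methoxy ether (-OCH3) but the oxygen has H0 (ether), not H1.
(D) has a methoxy ether (-OCH3) but the oxygen has H0 (ether), not H1.
So the answer is (B).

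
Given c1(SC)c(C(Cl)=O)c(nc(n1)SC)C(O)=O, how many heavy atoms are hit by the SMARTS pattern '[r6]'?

The query [r6] means: r6 matches atoms in a six-membered ring.
Check the 16 heavy atoms by environment: 2× n (aromatic, in 6-ring) → match; 4× c (aromatic, in 6-ring) → match; 4× C (acyclic) → no; 3× O (acyclic) → no; 2× S (acyclic) → no; 1× Cl (acyclic) → no.
Summing the matching environments: 2 + 4 = 6 matching atoms.

6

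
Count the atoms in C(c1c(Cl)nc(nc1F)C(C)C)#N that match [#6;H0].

The query [#6;H0] means: any carbon with no attached hydrogen.
Check the 13 heavy atoms by environment: 2× n (aromatic, H0) → no; 4× c (aromatic, H0) → match; 1× Cl (H0) → no; 1× F (H0) → no; 1× C (H1) → no; 2× C (H3) → no; 1× C (H0) → match; 1× N (H0) → no.
Summing the matching environments: 4 + 1 = 5 matching atoms.

5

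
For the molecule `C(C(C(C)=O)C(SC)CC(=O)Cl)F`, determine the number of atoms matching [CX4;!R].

6

The query [CX4;!R] means: aliphatic carbon with four total connections, not in a ring.
Check the 13 heavy atoms by environment: 6× C (X4, acyclic) → match; 1× F (X1, acyclic) → no; 1× S (X2, acyclic) → no; 2× C (X3, acyclic) → no; 2× O (X1, acyclic) → no; 1× Cl (X1, acyclic) → no.
That gives 6 matching atoms.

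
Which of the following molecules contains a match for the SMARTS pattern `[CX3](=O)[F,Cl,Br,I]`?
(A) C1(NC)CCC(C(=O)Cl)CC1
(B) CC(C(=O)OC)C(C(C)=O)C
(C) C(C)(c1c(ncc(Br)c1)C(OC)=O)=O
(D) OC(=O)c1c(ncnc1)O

[CX3](=O)[F,Cl,Br,I] describes a carbonyl carbon bonded to a halogen (an acyl halide).
(A) contains an acyl chloride (-C(=O)Cl), which satisfies every atom and bond constraint.
(B) has a methyl-ester group (-C(=O)OCH3) but the carbonyl is bonded to -O-C, not to a halogen.
(C) has a methyl-ester group (-C(=O)OCH3) but the carbonyl is bonded to -O-C, not to a halogen.
(D) has a carboxylic acid group (-C(=O)OH) but the carbonyl is bonded to -OH, not to a halogen.
So the answer is (A).

A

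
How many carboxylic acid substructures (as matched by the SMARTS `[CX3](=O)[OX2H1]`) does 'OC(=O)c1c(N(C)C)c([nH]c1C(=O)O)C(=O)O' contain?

3

[CX3](=O)[OX2H1] is the SMARTS for a carboxylic acid: an sp2 carbon double-bonded to O and single-bonded to an -OH oxygen.
The molecule carries 3 separate instances of a carboxylic acid group (-C(=O)OH) meeting every constraint; each maps to a distinct set of atoms, giving 3 matches.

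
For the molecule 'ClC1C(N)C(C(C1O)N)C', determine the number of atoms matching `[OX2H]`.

The query [OX2H] means: aliphatic oxygen with two connections, one of which is H — an -OH oxygen.
Check the 10 heavy atoms by environment: 5× C (H1, X4) → no; 1× O (H1, X2) → match; 1× Cl (H0, X1) → no; 2× N (H2, X3) → no; 1× C (H3, X4) → no.
That gives 1 matching atom.

1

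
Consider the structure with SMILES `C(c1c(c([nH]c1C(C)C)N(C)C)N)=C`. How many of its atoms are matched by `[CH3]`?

4

The query [CH3] means: aliphatic carbon with exactly three hydrogens.
Check the 14 heavy atoms by environment: 1× n (aromatic, H1) → no; 4× c (aromatic, H0) → no; 1× N (H0) → no; 4× C (H3) → match; 2× C (H1) → no; 1× C (H2) → no; 1× N (H2) → no.
That gives 4 matching atoms.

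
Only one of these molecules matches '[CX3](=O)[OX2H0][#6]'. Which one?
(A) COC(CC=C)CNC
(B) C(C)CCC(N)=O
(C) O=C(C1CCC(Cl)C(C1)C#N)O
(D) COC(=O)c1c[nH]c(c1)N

D

[CX3](=O)[OX2H0][#6] describes a carbonyl carbon bonded to an oxygen that is itself bonded to carbon (no H on that O) (an ester).
(A) has a methoxy ether (-OCH3) but the ether oxygen is not adjacent to a C=O carbon.
(B) has a primary amide (-C(=O)NH2) but the carbonyl is bonded to N, not to an O-C linkage.
(C) has a carboxylic acid group (-C(=O)OH) but the singly-bonded O carries H (OX2H1, not H0).
(D) contains a methyl-ester group (-C(=O)OCH3), which satisfies every atom and bond constraint.
So the answer is (D).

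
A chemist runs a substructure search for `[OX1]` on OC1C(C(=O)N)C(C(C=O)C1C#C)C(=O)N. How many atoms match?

The query [OX1] means: aliphatic oxygen with one total connection — typically a carbonyl =O or an oxide.
Check the 16 heavy atoms by environment: 5× C (X4) → no; 3× C (X3) → no; 3× O (X1) → match; 2× N (X3) → no; 2× C (X2) → no; 1× O (X2) → no.
That gives 3 matching atoms.

3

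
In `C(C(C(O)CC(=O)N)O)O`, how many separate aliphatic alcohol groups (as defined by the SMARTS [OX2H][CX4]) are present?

3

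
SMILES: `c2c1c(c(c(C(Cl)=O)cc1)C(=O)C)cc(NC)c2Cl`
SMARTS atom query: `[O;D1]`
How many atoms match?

2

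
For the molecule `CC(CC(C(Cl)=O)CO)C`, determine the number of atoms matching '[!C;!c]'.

The query [!C;!c] means: neither aliphatic nor aromatic carbon — same as [!#6].
Check the 10 heavy atoms by environment: 7× C → no; 2× O → match; 1× Cl → match.
Summing the matching environments: 2 + 1 = 3 matching atoms.

3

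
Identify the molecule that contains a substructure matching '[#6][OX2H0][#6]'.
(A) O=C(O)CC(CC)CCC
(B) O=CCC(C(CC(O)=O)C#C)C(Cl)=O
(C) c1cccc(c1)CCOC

C

[#6][OX2H0][#6] describes an aliphatic oxygen bridging two carbons with no H on the oxygen (an ether).
(A) has a carboxylic acid group (-C(=O)OH) but the -OH oxygen has H1; the =O is OX1, not OX2.
(B) has a carboxylic acid group (-C(=O)OH) but the -OH oxygen has H1; the =O is OX1, not OX2.
(C) contains a methoxy ether (-OCH3), which satisfies every atom and bond constraint.
So the answer is (C).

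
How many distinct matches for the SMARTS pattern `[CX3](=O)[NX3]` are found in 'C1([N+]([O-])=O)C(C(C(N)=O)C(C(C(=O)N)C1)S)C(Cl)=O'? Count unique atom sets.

2

[CX3](=O)[NX3] is the SMARTS for an amide: a carbonyl carbon bonded to a trivalent nitrogen.
The molecule carries 2 separate instances of a primary amide (-C(=O)NH2) meeting every constraint; each maps to a distinct set of atoms, giving 2 matches.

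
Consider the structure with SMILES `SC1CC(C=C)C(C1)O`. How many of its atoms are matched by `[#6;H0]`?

0

Check the 9 heavy atoms by environment: 4× C (H1) → no; 3× C (H2) → no; 1× S (H1) → no; 1× O (H1) → no.
No environment satisfies the query, so 0 matching atoms.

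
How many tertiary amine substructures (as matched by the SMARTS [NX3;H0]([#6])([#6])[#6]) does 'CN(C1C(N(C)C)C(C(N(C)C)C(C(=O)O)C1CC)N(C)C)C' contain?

4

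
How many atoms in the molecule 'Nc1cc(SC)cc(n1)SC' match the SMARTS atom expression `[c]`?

The query [c] means: lowercase c matches aromatic carbon only.
Check the 11 heavy atoms by environment: 1× n (aromatic) → no; 5× c (aromatic) → match; 1× N → no; 2× S → no; 2× C → no.
That gives 5 matching atoms.

5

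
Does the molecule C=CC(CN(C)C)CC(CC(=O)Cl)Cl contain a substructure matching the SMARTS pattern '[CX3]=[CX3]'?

Yes

The pattern [CX3]=[CX3] describes a non-aromatic C=C double bond between two sp2 carbons — an alkene.
The molecule carries a vinyl group (-CH=CH2), whose atoms satisfy every constraint of the query, so the pattern matches.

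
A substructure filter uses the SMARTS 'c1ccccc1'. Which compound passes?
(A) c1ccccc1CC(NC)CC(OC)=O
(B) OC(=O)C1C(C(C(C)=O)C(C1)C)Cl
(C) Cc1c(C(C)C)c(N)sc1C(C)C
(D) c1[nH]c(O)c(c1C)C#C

A

c1ccccc1 describes six aromatic carbons in a ring (a benzene ring).
(A) contains a phenyl ring, which satisfies every atom and bond constraint.
(B) has a methyl group (-CH3) but no six-membered all-carbon aromatic ring is present.
(C) has a methyl group (-CH3) but no six-membered all-carbon aromatic ring is present.
(D) has a methyl group (-CH3) but no six-membered all-carbon aromatic ring is present.
So the answer is (A).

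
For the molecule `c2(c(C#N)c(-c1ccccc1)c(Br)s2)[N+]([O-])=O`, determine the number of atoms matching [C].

1

The query [C] means: uppercase C matches aliphatic (non-aromatic) carbon only.
Check the 17 heavy atoms by environment: 1× s (aromatic) → no; 10× c (aromatic) → no; 1× Br → no; 1× C → match; 1× N → no; 1× N (charge +1) → no; 1× O (charge -1) → no; 1× O → no.
That gives 1 matching atom.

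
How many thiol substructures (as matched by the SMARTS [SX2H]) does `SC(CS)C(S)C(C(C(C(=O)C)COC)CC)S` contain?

4

[SX2H] is the SMARTS for a thiol: an aliphatic sulfur with two connections, one being H.
The molecule carries 4 separate instances of a thiol (-SH) meeting every constraint; each maps to a distinct set of atoms, giving 4 matches.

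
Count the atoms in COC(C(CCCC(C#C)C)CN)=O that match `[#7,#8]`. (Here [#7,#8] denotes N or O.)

3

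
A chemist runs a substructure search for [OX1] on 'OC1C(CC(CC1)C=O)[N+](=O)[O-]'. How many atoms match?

Check the 12 heavy atoms by environment: 6× C (X4) → no; 1× N (charge +1, X3) → no; 1× O (charge -1, X1) → match; 2× O (X1) → match; 1× C (X3) → no; 1× O (X2) → no.
Summing the matching environments: 1 + 2 = 3 matching atoms.

3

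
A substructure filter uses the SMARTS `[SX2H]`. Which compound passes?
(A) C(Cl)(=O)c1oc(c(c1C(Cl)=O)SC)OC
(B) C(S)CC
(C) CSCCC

[SX2H] describes an aliphatic sulfur with two connections, one being H (a thiol).
(A) has a methylthio ether (-SCH3) but the sulfur has H0 (bonded to two carbons), not H1.
(B) contains a thiol (-SH), which satisfies every atom and bond constraint.
(C) has a methylthio ether (-SCH3) but the sulfur has H0 (bonded to two carbons), not H1.
So the answer is (B).

B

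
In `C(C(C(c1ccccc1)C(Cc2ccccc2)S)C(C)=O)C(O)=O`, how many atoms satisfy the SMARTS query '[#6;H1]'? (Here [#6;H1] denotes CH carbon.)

Check the 24 heavy atoms by environment: 2× C (H2) → no; 3× C (H1) → match; 2× c (aromatic, H0) → no; 10× c (aromatic, H1) → match; 2× C (H0) → no; 2× O (H0) → no; 1× O (H1) → no; 1× C (H3) → no; 1× S (H1) → no.
Summing the matching environments: 3 + 10 = 13 matching atoms.

13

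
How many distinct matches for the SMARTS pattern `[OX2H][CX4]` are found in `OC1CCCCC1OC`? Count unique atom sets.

1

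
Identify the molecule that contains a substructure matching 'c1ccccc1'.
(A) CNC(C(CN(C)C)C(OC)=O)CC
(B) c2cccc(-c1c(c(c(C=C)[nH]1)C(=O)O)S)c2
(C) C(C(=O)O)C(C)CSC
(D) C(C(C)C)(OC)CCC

B

c1ccccc1 describes six aromatic carbons in a ring (a benzene ring).
(A) has a methyl group (-CH3) but no six-membered all-carbon aromatic ring is present.
(B) contains a phenyl ring, which satisfies every atom and bond constraint.
(C) has a methyl group (-CH3) but no six-membered all-carbon aromatic ring is present.
(D) has a methyl group (-CH3) but no six-membered all-carbon aromatic ring is present.
So the answer is (B).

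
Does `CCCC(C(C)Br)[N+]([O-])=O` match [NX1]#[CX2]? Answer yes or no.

No

The pattern [NX1]#[CX2] describes a nitrogen triple-bonded to a two-connected carbon — a nitrile.
The closest candidate here is a nitro group (-[N+](=O)[O-]), but there is no C#N triple bond. No other fragment satisfies the full query, so there is no match.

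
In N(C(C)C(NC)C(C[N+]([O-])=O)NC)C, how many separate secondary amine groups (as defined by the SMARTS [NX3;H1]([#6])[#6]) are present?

[NX3;H1]([#6])[#6] is the SMARTS for a secondary amine: a trivalent nitrogen with one H, bonded to two carbons.
The molecule carries 3 separate instances of an N-methylamino group (-NHCH3) meeting every constraint; each maps to a distinct set of atoms, giving 3 matches.

3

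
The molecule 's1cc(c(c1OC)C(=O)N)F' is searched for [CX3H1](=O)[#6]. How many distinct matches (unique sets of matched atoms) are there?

0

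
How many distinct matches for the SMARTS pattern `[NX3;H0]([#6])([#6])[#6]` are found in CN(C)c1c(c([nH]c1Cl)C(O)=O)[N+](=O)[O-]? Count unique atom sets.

1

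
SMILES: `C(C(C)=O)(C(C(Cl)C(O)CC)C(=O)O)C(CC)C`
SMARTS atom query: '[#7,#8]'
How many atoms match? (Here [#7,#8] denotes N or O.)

The query [#7,#8] means: nitrogen or oxygen (comma = OR).
Check the 18 heavy atoms by environment: 13× C → no; 1× Cl → no; 4× O → match.
That gives 4 matching atoms.

4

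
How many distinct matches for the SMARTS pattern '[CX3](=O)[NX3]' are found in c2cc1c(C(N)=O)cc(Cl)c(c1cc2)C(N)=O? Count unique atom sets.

2

[CX3](=O)[NX3] is the SMARTS for an amide: a carbonyl carbon bonded to a trivalent nitrogen.
The molecule carries 2 separate instances of a primary amide (-C(=O)NH2) meeting every constraint; each maps to a distinct set of atoms, giving 2 matches.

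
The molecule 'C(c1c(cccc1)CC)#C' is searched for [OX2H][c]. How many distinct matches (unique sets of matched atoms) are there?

[OX2H][c] is the SMARTS for a phenol: a hydroxyl oxygen attached to an aromatic carbon.
No fragment in the molecule satisfies every constraint, giving 0 matches.

0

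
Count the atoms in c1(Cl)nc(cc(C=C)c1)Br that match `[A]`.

Check the 10 heavy atoms by environment: 1× n (aromatic) → no; 5× c (aromatic) → no; 2× C → match; 1× Cl → match; 1× Br → match.
Summing the matching environments: 2 + 1 + 1 = 4 matching atoms.

4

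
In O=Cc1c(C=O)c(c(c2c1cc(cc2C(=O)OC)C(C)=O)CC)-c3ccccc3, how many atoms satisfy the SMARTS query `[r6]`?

The query [r6] means: r6 matches atoms in a six-membered ring.
Check the 29 heavy atoms by environment: 16× c (aromatic, in 6-ring) → match; 8× C (acyclic) → no; 5× O (acyclic) → no.
That gives 16 matching atoms.

16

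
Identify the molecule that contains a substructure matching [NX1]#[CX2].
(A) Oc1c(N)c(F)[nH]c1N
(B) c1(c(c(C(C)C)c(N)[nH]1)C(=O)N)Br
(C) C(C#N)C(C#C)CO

[NX1]#[CX2] describes a nitrogen triple-bonded to a two-connected carbon (a nitrile).
(A) has a primary amino group (-NH2) but the nitrogen is NX3 (three connections), not NX1 triple-bonded.
(B) has a primary amino group (-NH2) but the nitrogen is NX3 (three connections), not NX1 triple-bonded.
(C) contains a nitrile (-C#N), which satisfies every atom and bond constraint.
So the answer is (C).

C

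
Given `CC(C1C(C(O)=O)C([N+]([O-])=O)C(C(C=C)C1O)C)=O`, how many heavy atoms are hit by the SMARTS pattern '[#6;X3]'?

4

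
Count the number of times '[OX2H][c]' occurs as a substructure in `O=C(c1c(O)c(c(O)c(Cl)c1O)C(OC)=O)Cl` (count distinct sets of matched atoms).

[OX2H][c] is the SMARTS for a phenol: a hydroxyl oxygen attached to an aromatic carbon.
The molecule carries 3 separate instances of a hydroxyl group (-OH) meeting every constraint; each maps to a distinct set of atoms, giving 3 matches.

3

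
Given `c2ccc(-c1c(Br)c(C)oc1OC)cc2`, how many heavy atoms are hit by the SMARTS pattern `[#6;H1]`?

5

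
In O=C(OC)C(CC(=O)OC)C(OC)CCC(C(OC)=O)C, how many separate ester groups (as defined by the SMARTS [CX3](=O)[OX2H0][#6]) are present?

[CX3](=O)[OX2H0][#6] is the SMARTS for an ester: a carbonyl carbon bonded to an oxygen that is itself bonded to carbon (no H on that O).
The molecule carries 3 separate instances of a methyl-ester group (-C(=O)OCH3) meeting every constraint; each maps to a distinct set of atoms, giving 3 matches.

3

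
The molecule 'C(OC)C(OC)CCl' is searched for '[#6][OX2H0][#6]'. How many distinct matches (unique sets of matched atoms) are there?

2

[#6][OX2H0][#6] is the SMARTS for an ether: an aliphatic oxygen bridging two carbons with no H on the oxygen.
The molecule carries 2 separate instances of a methoxy ether (-OCH3) meeting every constraint; each maps to a distinct set of atoms, giving 2 matches.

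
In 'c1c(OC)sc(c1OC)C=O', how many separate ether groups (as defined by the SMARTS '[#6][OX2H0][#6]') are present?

[#6][OX2H0][#6] is the SMARTS for an ether: an aliphatic oxygen bridging two carbons with no H on the oxygen.
The molecule carries 2 separate instances of a methoxy ether (-OCH3) meeting every constraint; each maps to a distinct set of atoms, giving 2 matches.

2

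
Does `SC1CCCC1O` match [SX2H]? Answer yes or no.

The pattern [SX2H] describes an aliphatic sulfur with two connections, one being H — a thiol.
The molecule carries a thiol (-SH), whose atoms satisfy every constraint of the query, so the pattern matches.

Yes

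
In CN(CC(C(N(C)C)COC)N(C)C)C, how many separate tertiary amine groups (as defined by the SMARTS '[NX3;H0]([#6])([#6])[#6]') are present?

3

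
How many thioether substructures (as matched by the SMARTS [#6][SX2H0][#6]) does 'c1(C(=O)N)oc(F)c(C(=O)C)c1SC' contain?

[#6][SX2H0][#6] is the SMARTS for a thioether: an aliphatic sulfur bridging two carbons with no H on the sulfur.
Exactly one fragment in the molecule meets all constraints, giving 1 match.

1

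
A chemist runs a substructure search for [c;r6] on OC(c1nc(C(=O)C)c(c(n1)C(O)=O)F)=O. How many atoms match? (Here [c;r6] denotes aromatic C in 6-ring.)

4

The query [c;r6] means: aromatic carbon that belongs to a six-membered ring.
Check the 16 heavy atoms by environment: 2× n (aromatic, in 6-ring) → no; 4× c (aromatic, in 6-ring) → match; 4× C (acyclic) → no; 5× O (acyclic) → no; 1× F (acyclic) → no.
That gives 4 matching atoms.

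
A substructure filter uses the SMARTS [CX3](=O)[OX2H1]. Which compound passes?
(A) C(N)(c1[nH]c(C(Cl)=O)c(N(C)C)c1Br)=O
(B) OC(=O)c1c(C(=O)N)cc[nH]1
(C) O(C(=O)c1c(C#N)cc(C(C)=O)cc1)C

B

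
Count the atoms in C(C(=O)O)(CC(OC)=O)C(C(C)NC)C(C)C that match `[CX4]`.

10

The query [CX4] means: C with X4: aliphatic carbon with exactly 4 total connections (bonds + H).
Check the 17 heavy atoms by environment: 10× C (X4) → match; 2× C (X3) → no; 2× O (X1) → no; 2× O (X2) → no; 1× N (X3) → no.
That gives 10 matching atoms.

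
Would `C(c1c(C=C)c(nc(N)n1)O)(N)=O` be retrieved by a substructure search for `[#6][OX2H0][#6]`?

No

The pattern [#6][OX2H0][#6] describes an aliphatic oxygen bridging two carbons with no H on the oxygen — an ether.
The closest candidate here is a hydroxyl group (-OH), but the oxygen has H1, not H0 bridging two carbons. No other fragment satisfies the full query, so there is no match.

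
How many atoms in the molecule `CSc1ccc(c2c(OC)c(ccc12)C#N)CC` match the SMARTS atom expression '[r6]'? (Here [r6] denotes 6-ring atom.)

10

Check the 18 heavy atoms by environment: 10× c (aromatic, in 6-ring) → match; 1× S (acyclic) → no; 5× C (acyclic) → no; 1× N (acyclic) → no; 1× O (acyclic) → no.
That gives 10 matching atoms.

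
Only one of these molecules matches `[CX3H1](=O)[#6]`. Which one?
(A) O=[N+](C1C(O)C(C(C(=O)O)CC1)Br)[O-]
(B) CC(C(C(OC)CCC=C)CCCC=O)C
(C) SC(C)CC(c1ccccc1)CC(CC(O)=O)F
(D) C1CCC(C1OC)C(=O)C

[CX3H1](=O)[#6] describes an sp2 carbon with one H, double-bonded to O and single-bonded to carbon (an aldehyde).
(A) has a carboxylic acid group (-C(=O)OH) but the carbonyl carbon has H0 and is bonded to O, not H1.
(B) contains an aldehyde (-CHO), which satisfies every atom and bond constraint.
(C) has a carboxylic acid group (-C(=O)OH) but the carbonyl carbon has H0 and is bonded to O, not H1.
(D) has an acetyl/ketone group (-C(=O)CH3) but the carbonyl carbon has H0 (two carbon neighbours), not H1.
So the answer is (B).

B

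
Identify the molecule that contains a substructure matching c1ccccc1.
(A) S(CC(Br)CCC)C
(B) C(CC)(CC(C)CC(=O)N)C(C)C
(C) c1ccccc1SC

c1ccccc1 describes six aromatic carbons in a ring (a benzene ring).
(A) has a methyl group (-CH3) but no six-membered all-carbon aromatic ring is present.
(B) has a methyl group (-CH3) but no six-membered all-carbon aromatic ring is present.
(C) contains the required atom environment, so the pattern matches.
So the answer is (C).

C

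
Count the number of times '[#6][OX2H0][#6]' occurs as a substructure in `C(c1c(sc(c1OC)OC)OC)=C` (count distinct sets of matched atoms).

3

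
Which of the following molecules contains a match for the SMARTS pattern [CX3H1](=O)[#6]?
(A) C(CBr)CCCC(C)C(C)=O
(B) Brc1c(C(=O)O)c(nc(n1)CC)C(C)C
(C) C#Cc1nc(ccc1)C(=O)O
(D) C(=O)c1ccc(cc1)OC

D

[CX3H1](=O)[#6] describes an sp2 carbon with one H, double-bonded to O and single-bonded to carbon (an aldehyde).
(A) has an acetyl/ketone group (-C(=O)CH3) but the carbonyl carbon has H0 (two carbon neighbours), not H1.
(B) has a carboxylic acid group (-C(=O)OH) but the carbonyl carbon has H0 and is bonded to O, not H1.
(C) has a carboxylic acid group (-C(=O)OH) but the carbonyl carbon has H0 and is bonded to O, not H1.
(D) contains an aldehyde (-CHO), which satisfies every atom and bond constraint.
So the answer is (D).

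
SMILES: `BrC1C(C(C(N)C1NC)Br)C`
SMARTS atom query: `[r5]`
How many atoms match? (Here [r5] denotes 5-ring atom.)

5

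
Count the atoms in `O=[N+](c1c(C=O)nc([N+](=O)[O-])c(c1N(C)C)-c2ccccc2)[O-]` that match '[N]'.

3

The query [N] means: uppercase N matches aliphatic (non-aromatic) nitrogen only.
Check the 23 heavy atoms by environment: 1× n (aromatic) → no; 11× c (aromatic) → no; 2× N (charge +1) → match; 2× O (charge -1) → no; 3× O → no; 3× C → no; 1× N → match.
Summing the matching environments: 2 + 1 = 3 matching atoms.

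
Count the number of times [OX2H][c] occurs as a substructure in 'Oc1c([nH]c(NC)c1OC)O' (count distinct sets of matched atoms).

2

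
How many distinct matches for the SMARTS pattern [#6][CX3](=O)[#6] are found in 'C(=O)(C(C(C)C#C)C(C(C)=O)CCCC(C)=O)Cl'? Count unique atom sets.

[#6][CX3](=O)[#6] is the SMARTS for a ketone: a carbonyl carbon (no H) flanked by two carbons.
The molecule carries 2 separate instances of an acetyl/ketone group (-C(=O)CH3) meeting every constraint; each maps to a distinct set of atoms, giving 2 matches.

2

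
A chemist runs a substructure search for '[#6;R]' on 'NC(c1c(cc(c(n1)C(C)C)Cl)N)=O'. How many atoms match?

5

The query [#6;R] means: carbon that is part of a ring.
Check the 14 heavy atoms by environment: 1× n (aromatic, in 6-ring) → no; 5× c (aromatic, in 6-ring) → match; 2× N (acyclic) → no; 1× Cl (acyclic) → no; 4× C (acyclic) → no; 1× O (acyclic) → no.
That gives 5 matching atoms.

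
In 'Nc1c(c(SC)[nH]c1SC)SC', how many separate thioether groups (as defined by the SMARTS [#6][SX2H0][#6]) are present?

3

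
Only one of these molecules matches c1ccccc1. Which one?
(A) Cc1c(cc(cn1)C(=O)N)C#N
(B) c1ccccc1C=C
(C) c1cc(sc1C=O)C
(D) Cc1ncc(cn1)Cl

c1ccccc1 describes six aromatic carbons in a ring (a benzene ring).
(A) has a methyl group (-CH3) but no six-membered all-carbon aromatic ring is present.
(B) contains the required atom environment, so the pattern matches.
(C) has a methyl group (-CH3) but no six-membered all-carbon aromatic ring is present.
(D) has a methyl group (-CH3) but no six-membered all-carbon aromatic ring is present.
So the answer is (B).

B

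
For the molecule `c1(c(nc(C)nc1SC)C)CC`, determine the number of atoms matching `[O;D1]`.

0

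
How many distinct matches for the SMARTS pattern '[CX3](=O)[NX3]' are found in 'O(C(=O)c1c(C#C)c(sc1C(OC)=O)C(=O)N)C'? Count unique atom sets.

1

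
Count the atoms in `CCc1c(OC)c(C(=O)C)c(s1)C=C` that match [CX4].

4

The query [CX4] means: C with X4: aliphatic carbon with exactly 4 total connections (bonds + H).
Check the 14 heavy atoms by environment: 1× s (aromatic, X2) → no; 4× c (aromatic, X3) → no; 1× O (X2) → no; 4× C (X4) → match; 3× C (X3) → no; 1× O (X1) → no.
That gives 4 matching atoms.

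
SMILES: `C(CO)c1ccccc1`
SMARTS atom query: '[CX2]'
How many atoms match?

The query [CX2] means: C with X2: aliphatic carbon with exactly 2 total connections.
Check the 9 heavy atoms by environment: 2× C (X4) → no; 6× c (aromatic, X3) → no; 1× O (X2) → no.
No environment satisfies the query, so 0 matching atoms.

0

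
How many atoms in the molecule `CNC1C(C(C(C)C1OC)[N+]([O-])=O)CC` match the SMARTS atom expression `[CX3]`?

The query [CX3] means: C with X3: aliphatic carbon with exactly 3 total connections.
Check the 15 heavy atoms by environment: 10× C (X4) → no; 1× N (charge +1, X3) → no; 1× O (charge -1, X1) → no; 1× O (X1) → no; 1× O (X2) → no; 1× N (X3) → no.
No environment satisfies the query, so 0 matching atoms.

0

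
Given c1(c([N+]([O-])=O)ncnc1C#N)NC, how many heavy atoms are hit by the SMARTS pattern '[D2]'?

Check the 13 heavy atoms by environment: 2× n (aromatic, D2) → match; 1× c (aromatic, D2) → match; 3× c (aromatic, D3) → no; 1× C (D2) → match; 1× N (D1) → no; 1× N (D2) → match; 1× C (D1) → no; 1× N (charge +1, D3) → no; 1× O (charge -1, D1) → no; 1× O (D1) → no.
Summing the matching environments: 2 + 1 + 1 + 1 = 5 matching atoms.

5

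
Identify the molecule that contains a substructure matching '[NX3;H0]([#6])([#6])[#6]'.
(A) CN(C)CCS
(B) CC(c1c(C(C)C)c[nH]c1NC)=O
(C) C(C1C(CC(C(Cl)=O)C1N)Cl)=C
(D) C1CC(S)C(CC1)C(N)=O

A

[NX3;H0]([#6])([#6])[#6] describes a trivalent nitrogen with no H, bonded to three carbons (a tertiary amine).
(A) contains a dimethylamino group (-N(CH3)2), which satisfies every atom and bond constraint.
(B) has an N-methylamino group (-NHCH3) but the nitrogen still has one H (H1), not H0.
(C) has a primary amino group (-NH2) but the nitrogen has H2, not H0 with three carbons.
(D) has a primary amide (-C(=O)NH2) but the amide nitrogen has H2 and only one carbon neighbour.
So the answer is (A).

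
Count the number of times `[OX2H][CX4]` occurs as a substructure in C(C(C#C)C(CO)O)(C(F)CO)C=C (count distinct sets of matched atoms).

3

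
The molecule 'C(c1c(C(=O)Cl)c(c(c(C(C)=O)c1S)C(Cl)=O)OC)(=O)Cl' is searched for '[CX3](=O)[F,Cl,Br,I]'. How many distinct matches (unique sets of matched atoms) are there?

3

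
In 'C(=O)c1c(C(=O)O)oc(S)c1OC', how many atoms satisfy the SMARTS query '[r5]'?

5

Check the 13 heavy atoms by environment: 1× o (aromatic, in 5-ring) → match; 4× c (aromatic, in 5-ring) → match; 3× C (acyclic) → no; 4× O (acyclic) → no; 1× S (acyclic) → no.
Summing the matching environments: 1 + 4 = 5 matching atoms.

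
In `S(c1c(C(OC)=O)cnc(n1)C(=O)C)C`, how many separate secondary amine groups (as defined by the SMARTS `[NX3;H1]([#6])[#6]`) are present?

[NX3;H1]([#6])[#6] is the SMARTS for a secondary amine: a trivalent nitrogen with one H, bonded to two carbons.
No fragment in the molecule satisfies every constraint, giving 0 matches.

0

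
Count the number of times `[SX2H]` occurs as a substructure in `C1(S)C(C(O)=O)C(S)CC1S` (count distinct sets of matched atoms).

[SX2H] is the SMARTS for a thiol: an aliphatic sulfur with two connections, one being H.
The molecule carries 3 separate instances of a thiol (-SH) meeting every constraint; each maps to a distinct set of atoms, giving 3 matches.

3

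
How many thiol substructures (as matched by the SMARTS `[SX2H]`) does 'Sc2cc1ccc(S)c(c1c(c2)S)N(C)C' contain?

3

[SX2H] is the SMARTS for a thiol: an aliphatic sulfur with two connections, one being H.
The molecule carries 3 separate instances of a thiol (-SH) meeting every constraint; each maps to a distinct set of atoms, giving 3 matches.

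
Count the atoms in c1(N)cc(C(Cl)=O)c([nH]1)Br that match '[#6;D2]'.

1

Check the 10 heavy atoms by environment: 1× n (aromatic, D2) → no; 3× c (aromatic, D3) → no; 1× c (aromatic, D2) → match; 1× Br (D1) → no; 1× C (D3) → no; 1× O (D1) → no; 1× Cl (D1) → no; 1× N (D1) → no.
That gives 1 matching atom.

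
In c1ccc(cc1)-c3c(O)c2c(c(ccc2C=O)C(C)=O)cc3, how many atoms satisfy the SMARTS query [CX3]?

2

The query [CX3] means: C with X3: aliphatic carbon with exactly 3 total connections.
Check the 22 heavy atoms by environment: 16× c (aromatic, X3) → no; 2× C (X3) → match; 2× O (X1) → no; 1× C (X4) → no; 1× O (X2) → no.
That gives 2 matching atoms.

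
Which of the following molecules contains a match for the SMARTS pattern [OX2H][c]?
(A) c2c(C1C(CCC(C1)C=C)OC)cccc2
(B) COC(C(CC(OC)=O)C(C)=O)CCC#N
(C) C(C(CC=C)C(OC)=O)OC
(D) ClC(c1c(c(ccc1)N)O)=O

[OX2H][c] describes a hydroxyl oxygen attached to an aromatic carbon (a phenol).
(A) has a methoxy ether (-OCH3) but the oxygen has H0, not H1.
(B) has a methoxy ether (-OCH3) but the oxygen has H0, not H1.
(C) has a methoxy ether (-OCH3) but the oxygen has H0, not H1.
(D) contains a hydroxyl group (-OH), which satisfies every atom and bond constraint.
So the answer is (D).

D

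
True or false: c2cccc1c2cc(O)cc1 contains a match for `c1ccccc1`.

True

The pattern c1ccccc1 describes six aromatic carbons in a ring — a benzene ring.
The required atom environment is present in the molecule, so the pattern matches.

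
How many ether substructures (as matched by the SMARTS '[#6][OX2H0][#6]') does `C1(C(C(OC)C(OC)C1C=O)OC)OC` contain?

4

[#6][OX2H0][#6] is the SMARTS for an ether: an aliphatic oxygen bridging two carbons with no H on the oxygen.
The molecule carries 4 separate instances of a methoxy ether (-OCH3) meeting every constraint; each maps to a distinct set of atoms, giving 4 matches.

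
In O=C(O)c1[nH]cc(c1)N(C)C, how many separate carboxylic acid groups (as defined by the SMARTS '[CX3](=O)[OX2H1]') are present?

1

[CX3](=O)[OX2H1] is the SMARTS for a carboxylic acid: an sp2 carbon double-bonded to O and single-bonded to an -OH oxygen.
Exactly one fragment in the molecule meets all constraints, giving 1 match.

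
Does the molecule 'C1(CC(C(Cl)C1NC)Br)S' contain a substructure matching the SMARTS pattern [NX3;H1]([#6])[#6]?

Yes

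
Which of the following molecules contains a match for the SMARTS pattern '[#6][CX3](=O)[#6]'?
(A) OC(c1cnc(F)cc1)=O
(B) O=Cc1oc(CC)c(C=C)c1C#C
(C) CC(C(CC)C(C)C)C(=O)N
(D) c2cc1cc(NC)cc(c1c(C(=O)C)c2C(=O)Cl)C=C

[#6][CX3](=O)[#6] describes a carbonyl carbon (no H) flanked by two carbons (a ketone).
(A) has a carboxylic acid group (-C(=O)OH) but one neighbour of the carbonyl carbon is O, not C.
(B) has an aldehyde (-CHO) but the carbonyl carbon has H1, so it is not flanked by two carbons.
(C) has a primary amide (-C(=O)NH2) but one neighbour of the carbonyl carbon is N, not C.
(D) contains an acetyl/ketone group (-C(=O)CH3), which satisfies every atom and bond constraint.
So the answer is (D).

D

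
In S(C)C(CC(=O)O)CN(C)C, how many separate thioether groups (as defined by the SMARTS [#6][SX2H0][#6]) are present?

[#6][SX2H0][#6] is the SMARTS for a thioether: an aliphatic sulfur bridging two carbons with no H on the sulfur.
Exactly one fragment in the molecule meets all constraints, giving 1 match.

1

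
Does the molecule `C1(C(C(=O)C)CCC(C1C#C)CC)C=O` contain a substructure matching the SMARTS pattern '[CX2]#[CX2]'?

The pattern [CX2]#[CX2] describes a carbon-carbon triple bond — an alkyne.
The molecule carries an ethynyl group (-C#CH), whose atoms satisfy every constraint of the query, so the pattern matches.

Yes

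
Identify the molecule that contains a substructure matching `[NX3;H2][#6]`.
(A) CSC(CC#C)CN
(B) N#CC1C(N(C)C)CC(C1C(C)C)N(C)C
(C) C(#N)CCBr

A

[NX3;H2][#6] describes a trivalent nitrogen with two H attached to carbon (a primary amine).
(A) contains a primary amino group (-NH2), which satisfies every atom and bond constraint.
(B) has a dimethylamino group (-N(CH3)2) but the nitrogen has H0, not H2.
(C) has a nitrile (-C#N) but the nitrogen is NX1 (triple-bonded), not NX3 with two H.
So the answer is (A).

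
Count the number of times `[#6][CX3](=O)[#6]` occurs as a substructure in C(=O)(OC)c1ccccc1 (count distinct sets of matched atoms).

[#6][CX3](=O)[#6] is the SMARTS for a ketone: a carbonyl carbon (no H) flanked by two carbons.
The molecule has a methyl-ester group (-C(=O)OCH3), but one neighbour of the carbonyl carbon is O, not C; nothing else fits, so there are 0 matches.

0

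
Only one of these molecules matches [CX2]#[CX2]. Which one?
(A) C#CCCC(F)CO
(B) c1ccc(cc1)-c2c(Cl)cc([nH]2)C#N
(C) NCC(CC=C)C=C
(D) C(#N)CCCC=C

A

[CX2]#[CX2] describes a carbon-carbon triple bond (an alkyne).
(A) contains an ethynyl group (-C#CH), which satisfies every atom and bond constraint.
(B) has a nitrile (-C#N) but the triple bond is C#N, not C#C.
(C) has a vinyl group (-CH=CH2) but the C=C is a double bond; both carbons are CX3, not CX2.
(D) has a vinyl group (-CH=CH2) but the C=C is a double bond; both carbons are CX3, not CX2.
So the answer is (A).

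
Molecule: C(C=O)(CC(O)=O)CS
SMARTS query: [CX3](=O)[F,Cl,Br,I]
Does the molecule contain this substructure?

No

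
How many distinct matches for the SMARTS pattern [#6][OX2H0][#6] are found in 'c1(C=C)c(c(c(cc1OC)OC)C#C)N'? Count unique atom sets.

2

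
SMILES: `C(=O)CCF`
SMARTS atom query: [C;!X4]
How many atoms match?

1

Check the 5 heavy atoms by environment: 2× C (X4) → no; 1× C (X3) → match; 1× O (X1) → no; 1× F (X1) → no.
That gives 1 matching atom.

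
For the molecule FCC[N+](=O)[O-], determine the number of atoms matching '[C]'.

The query [C] means: uppercase C matches aliphatic (non-aromatic) carbon only.
Check the 6 heavy atoms by environment: 2× C → match; 1× N (charge +1) → no; 1× O (charge -1) → no; 1× O → no; 1× F → no.
That gives 2 matching atoms.

2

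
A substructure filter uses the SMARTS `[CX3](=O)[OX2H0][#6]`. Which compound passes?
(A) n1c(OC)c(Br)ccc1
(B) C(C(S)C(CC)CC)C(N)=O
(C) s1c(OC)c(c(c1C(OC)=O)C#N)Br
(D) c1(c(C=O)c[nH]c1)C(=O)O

[CX3](=O)[OX2H0][#6] describes a carbonyl carbon bonded to an oxygen that is itself bonded to carbon (no H on that O) (an ester).
(A) has a methoxy ether (-OCH3) but the ether oxygen is not adjacent to a C=O carbon.
(B) has a primary amide (-C(=O)NH2) but the carbonyl is bonded to N, not to an O-C linkage.
(C) contains a methyl-ester group (-C(=O)OCH3), which satisfies every atom and bond constraint.
(D) has a carboxylic acid group (-C(=O)OH) but the singly-bonded O carries H (OX2H1, not H0).
So the answer is (C).

C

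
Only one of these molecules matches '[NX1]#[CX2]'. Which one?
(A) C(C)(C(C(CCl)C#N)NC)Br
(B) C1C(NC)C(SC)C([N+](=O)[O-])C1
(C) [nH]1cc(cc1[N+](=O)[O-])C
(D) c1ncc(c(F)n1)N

A

[NX1]#[CX2] describes a nitrogen triple-bonded to a two-connected carbon (a nitrile).
(A) contains a nitrile (-C#N), which satisfies every atom and bond constraint.
(B) has a nitro group (-[N+](=O)[O-]) but there is no C#N triple bond.
(C) has a nitro group (-[N+](=O)[O-]) but there is no C#N triple bond.
(D) has a primary amino group (-NH2) but the nitrogen is NX3 (three connections), not NX1 triple-bonded.
So the answer is (A).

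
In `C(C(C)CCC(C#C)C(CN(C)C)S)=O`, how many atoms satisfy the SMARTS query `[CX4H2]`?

3

The query [CX4H2] means: sp3 carbon (X4) with exactly two hydrogens.
Check the 15 heavy atoms by environment: 3× C (H2, X4) → match; 3× C (H1, X4) → no; 3× C (H3, X4) → no; 1× C (H0, X2) → no; 1× C (H1, X2) → no; 1× N (H0, X3) → no; 1× S (H1, X2) → no; 1× C (H1, X3) → no; 1× O (H0, X1) → no.
That gives 3 matching atoms.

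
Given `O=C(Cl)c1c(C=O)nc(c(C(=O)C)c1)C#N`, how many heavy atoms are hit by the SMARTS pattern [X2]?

2

The query [X2] means: any atom with exactly two total connections (bonds + H).
Check the 16 heavy atoms by environment: 1× n (aromatic, X2) → match; 5× c (aromatic, X3) → no; 3× C (X3) → no; 3× O (X1) → no; 1× C (X4) → no; 1× Cl (X1) → no; 1× C (X2) → match; 1× N (X1) → no.
Summing the matching environments: 1 + 1 = 2 matching atoms.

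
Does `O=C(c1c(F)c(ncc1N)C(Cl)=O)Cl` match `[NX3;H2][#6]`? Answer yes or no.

The pattern [NX3;H2][#6] describes a trivalent nitrogen with two H attached to carbon — a primary amine.
The molecule carries a primary amino group (-NH2), whose atoms satisfy every constraint of the query, so the pattern matches.

Yes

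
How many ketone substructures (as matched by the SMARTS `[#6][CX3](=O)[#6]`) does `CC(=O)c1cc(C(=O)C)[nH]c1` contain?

2

[#6][CX3](=O)[#6] is the SMARTS for a ketone: a carbonyl carbon (no H) flanked by two carbons.
The molecule carries 2 separate instances of an acetyl/ketone group (-C(=O)CH3) meeting every constraint; each maps to a distinct set of atoms, giving 2 matches.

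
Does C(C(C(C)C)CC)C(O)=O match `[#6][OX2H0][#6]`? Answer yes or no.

The pattern [#6][OX2H0][#6] describes an aliphatic oxygen bridging two carbons with no H on the oxygen — an ether.
The closest candidate here is a carboxylic acid group (-C(=O)OH), but the -OH oxygen has H1; the =O is OX1, not OX2. No other fragment satisfies the full query, so there is no match.

No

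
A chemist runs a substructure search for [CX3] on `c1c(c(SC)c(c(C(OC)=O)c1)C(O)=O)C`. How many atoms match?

2

The query [CX3] means: C with X3: aliphatic carbon with exactly 3 total connections.
Check the 16 heavy atoms by environment: 6× c (aromatic, X3) → no; 2× C (X3) → match; 2× O (X1) → no; 2× O (X2) → no; 3× C (X4) → no; 1× S (X2) → no.
That gives 2 matching atoms.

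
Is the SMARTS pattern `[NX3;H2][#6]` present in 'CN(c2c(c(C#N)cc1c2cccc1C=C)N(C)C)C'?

The pattern [NX3;H2][#6] describes a trivalent nitrogen with two H attached to carbon — a primary amine.
The closest candidate here is a dimethylamino group (-N(CH3)2), but the nitrogen has H0, not H2. No other fragment satisfies the full query, so there is no match.

No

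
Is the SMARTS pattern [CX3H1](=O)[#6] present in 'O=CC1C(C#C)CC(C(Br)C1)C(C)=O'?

Yes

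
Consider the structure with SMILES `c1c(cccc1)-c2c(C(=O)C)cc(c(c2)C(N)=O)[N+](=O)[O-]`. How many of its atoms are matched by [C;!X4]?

2

The query [C;!X4] means: aliphatic carbon that does not have four total connections.
Check the 21 heavy atoms by environment: 12× c (aromatic, X3) → no; 1× N (charge +1, X3) → no; 1× O (charge -1, X1) → no; 3× O (X1) → no; 2× C (X3) → match; 1× N (X3) → no; 1× C (X4) → no.
That gives 2 matching atoms.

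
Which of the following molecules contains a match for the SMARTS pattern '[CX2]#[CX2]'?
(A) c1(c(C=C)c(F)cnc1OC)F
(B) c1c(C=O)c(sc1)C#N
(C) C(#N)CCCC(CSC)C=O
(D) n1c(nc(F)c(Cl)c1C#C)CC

D

[CX2]#[CX2] describes a carbon-carbon triple bond (an alkyne).
(A) has a vinyl group (-CH=CH2) but the C=C is a double bond; both carbons are CX3, not CX2.
(B) has a nitrile (-C#N) but the triple bond is C#N, not C#C.
(C) has a nitrile (-C#N) but the triple bond is C#N, not C#C.
(D) contains an ethynyl group (-C#CH), which satisfies every atom and bond constraint.
So the answer is (D).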